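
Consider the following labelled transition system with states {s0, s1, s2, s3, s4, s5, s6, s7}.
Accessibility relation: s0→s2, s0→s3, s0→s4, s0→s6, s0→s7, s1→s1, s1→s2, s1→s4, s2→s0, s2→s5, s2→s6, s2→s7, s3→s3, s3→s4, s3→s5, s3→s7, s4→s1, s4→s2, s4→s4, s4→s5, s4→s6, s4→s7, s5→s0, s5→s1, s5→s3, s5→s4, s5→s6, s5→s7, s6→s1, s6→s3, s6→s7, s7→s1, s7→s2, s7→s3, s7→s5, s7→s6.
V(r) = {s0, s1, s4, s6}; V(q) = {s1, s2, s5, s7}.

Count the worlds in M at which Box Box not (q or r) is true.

Recall that Box ψ holds at a world iff ψ holds at every accessible world, and Dia ψ holds iff ψ holds at some accessible world.
Let φ = Box Box not (q or r). Evaluate φ at each world:
  s0 (successors {s2, s3, s4, s6, s7}): φ is false.
  s1 (successors {s1, s2, s4}): φ is false.
  s2 (successors {s0, s5, s6, s7}): φ is false.
  s3 (successors {s3, s4, s5, s7}): φ is false.
  s4 (successors {s1, s2, s4, s5, s6, s7}): φ is false.
  s5 (successors {s0, s1, s3, s4, s6, s7}): φ is false.
  s6 (successors {s1, s3, s7}): φ is false.
  s7 (successors {s1, s2, s3, s5, s6}): φ is false.
For instance, at s4:
  At s4: Box Box not (q or r) requires Box not (q or r) at every successor {s1, s2, s4, s5, s6, s7}.
    Box not (q or r) fails at s1, so Box Box not (q or r) is false at s4.
      At s1: Box not (q or r) requires not (q or r) at every successor {s1, s2, s4}.
        not (q or r) fails at s1, so Box not (q or r) is false at s1.
Satisfying worlds: none.

0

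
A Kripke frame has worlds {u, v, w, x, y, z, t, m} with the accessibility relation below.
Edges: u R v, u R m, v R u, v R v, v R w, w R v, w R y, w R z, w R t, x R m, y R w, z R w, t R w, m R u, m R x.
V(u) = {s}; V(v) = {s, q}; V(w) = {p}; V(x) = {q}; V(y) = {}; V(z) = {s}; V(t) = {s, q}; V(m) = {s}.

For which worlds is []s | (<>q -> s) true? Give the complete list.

u, v, x, y, z, t, m

Let φ = []s | (<>q -> s). Evaluate φ at each world:
  u (successors {v, m}): φ is true.
  v (successors {u, v, w}): φ is true.
  w (successors {v, y, z, t}): φ is false.
  x (successors {m}): φ is true.
  y (successors {w}): φ is true.
  z (successors {w}): φ is true.
  t (successors {w}): φ is true.
  m (successors {u, x}): φ is true.
For instance, at x:
  At x: []s is true, <>q -> s is true, so []s | (<>q -> s) is true.
    At x: []s requires s at every successor {m}.
      At m: s is true.
    So []s is true at x.
    At x: <>q is false, s is false, so <>q -> s is true.
      At x: <>q requires q at some successor in {m}.
        At m: q is false.
      So <>q is false at x.
Satisfying worlds: {u, v, x, y, z, t, m}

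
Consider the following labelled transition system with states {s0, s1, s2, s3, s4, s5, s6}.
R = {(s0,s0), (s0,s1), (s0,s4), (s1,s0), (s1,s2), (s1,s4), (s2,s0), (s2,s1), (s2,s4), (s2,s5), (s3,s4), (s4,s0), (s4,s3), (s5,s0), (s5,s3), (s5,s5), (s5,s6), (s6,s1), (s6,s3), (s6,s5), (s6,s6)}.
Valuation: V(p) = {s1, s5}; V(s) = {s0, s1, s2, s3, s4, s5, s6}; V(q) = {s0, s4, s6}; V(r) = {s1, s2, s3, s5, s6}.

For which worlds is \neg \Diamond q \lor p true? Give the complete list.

s1, s5

Let φ = \neg \Diamond q \lor p. Evaluate φ at each world:
  s0 (successors {s0, s1, s4}): φ is false.
  s1 (successors {s0, s2, s4}): φ is true.
  s2 (successors {s0, s1, s4, s5}): φ is false.
  s3 (successors {s4}): φ is false.
  s4 (successors {s0, s3}): φ is false.
  s5 (successors {s0, s3, s5, s6}): φ is true.
  s6 (successors {s1, s3, s5, s6}): φ is false.
For instance, at s6:
  At s6: \neg \Diamond q is false, p is false, so \neg \Diamond q \lor p is false.
    At s6: \Diamond q is true, so \neg \Diamond q is false.
      At s6: \Diamond q requires q at some successor in {s1, s3, s5, s6}.
        q holds at s6, so \Diamond q is true at s6.
Satisfying worlds: {s1, s5}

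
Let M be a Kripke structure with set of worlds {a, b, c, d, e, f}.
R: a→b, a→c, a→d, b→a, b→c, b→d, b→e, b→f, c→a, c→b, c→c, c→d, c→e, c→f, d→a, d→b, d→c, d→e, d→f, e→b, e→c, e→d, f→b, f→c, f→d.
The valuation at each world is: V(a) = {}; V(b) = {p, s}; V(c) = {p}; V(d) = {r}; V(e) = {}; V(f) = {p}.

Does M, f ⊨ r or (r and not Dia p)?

No

At f: r is false, r and not Dia p is false, so r or (r and not Dia p) is false.
  At f: r is false, not Dia p is false, so r and not Dia p is false.
    At f: Dia p is true, so not Dia p is false.
      At f: Dia p requires p at some successor in {b, c, d}.
        p holds at b, so Dia p is true at f.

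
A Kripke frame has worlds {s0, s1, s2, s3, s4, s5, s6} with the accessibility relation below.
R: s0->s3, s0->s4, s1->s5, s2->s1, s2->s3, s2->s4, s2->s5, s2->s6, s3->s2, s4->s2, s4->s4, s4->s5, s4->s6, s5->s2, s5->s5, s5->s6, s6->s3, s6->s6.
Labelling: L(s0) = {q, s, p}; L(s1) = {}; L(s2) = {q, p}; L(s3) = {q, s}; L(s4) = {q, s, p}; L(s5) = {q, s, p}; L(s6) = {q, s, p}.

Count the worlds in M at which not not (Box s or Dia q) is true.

7

Let φ = not not (Box s or Dia q). Evaluate φ at each world:
  s0 (successors {s3, s4}): φ is true.
  s1 (successors {s5}): φ is true.
  s2 (successors {s1, s3, s4, s5, s6}): φ is true.
  s3 (successors {s2}): φ is true.
  s4 (successors {s2, s4, s5, s6}): φ is true.
  s5 (successors {s2, s5, s6}): φ is true.
  s6 (successors {s3, s6}): φ is true.
For instance, at s5:
  At s5: not (Box s or Dia q) is false, so not not (Box s or Dia q) is true.
    At s5: Box s or Dia q is true, so not (Box s or Dia q) is false.
      At s5: Box s is false, Dia q is true, so Box s or Dia q is true.
Satisfying worlds: {s0, s1, s2, s3, s4, s5, s6}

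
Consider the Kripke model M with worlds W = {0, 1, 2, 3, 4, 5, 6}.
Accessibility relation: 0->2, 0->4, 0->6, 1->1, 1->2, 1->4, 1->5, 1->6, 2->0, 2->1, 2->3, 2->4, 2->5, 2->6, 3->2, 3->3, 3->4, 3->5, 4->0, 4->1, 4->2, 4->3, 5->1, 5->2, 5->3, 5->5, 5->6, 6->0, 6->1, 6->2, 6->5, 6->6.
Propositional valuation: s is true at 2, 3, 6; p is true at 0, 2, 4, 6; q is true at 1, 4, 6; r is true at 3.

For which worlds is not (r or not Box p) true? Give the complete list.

0

Let φ = not (r or not Box p). Evaluate φ at each world:
  0 (successors {2, 4, 6}): φ is true.
  1 (successors {1, 2, 4, 5, 6}): φ is false.
  2 (successors {0, 1, 3, 4, 5, 6}): φ is false.
  3 (successors {2, 3, 4, 5}): φ is false.
  4 (successors {0, 1, 2, 3}): φ is false.
  5 (successors {1, 2, 3, 5, 6}): φ is false.
  6 (successors {0, 1, 2, 5, 6}): φ is false.
For instance, at 3:
  At 3: r or not Box p is true, so not (r or not Box p) is false.
    At 3: r is true, not Box p is true, so r or not Box p is true.
      At 3: Box p is false, so not Box p is true.
Satisfying worlds: {0}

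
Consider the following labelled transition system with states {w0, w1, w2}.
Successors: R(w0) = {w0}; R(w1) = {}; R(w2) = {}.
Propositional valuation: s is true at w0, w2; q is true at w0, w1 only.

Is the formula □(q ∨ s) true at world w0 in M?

Yes

At w0: □(q ∨ s) requires q ∨ s at every successor {w0}.
  At w0: q ∨ s is true.
So □(q ∨ s) is true at w0.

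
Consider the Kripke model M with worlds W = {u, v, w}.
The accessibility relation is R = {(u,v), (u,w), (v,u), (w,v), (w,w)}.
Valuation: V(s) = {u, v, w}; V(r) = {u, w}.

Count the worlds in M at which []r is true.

Let φ = []r. Evaluate φ at each world:
  u (successors {v, w}): φ is false.
  v (successors {u}): φ is true.
  w (successors {v, w}): φ is false.
For instance, at v:
  At v: []r requires r at every successor {u}.
    At u: r is true.
  So []r is true at v.
Satisfying worlds: {v}

1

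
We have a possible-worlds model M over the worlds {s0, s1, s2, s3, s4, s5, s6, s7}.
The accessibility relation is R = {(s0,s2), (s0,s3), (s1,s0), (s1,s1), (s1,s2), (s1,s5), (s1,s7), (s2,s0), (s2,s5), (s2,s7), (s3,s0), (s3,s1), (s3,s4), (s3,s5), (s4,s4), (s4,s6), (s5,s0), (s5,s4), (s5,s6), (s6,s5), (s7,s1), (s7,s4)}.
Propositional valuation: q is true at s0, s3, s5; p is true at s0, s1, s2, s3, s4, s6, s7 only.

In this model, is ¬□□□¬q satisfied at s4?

Yes

Recall that □ψ holds at a world iff ψ holds at every accessible world, and ◇ψ holds iff ψ holds at some accessible world.
At s4: □□□¬q is false, so ¬□□□¬q is true.
  At s4: □□□¬q requires □□¬q at every successor {s4, s6}.
    □□¬q fails at s4, so □□□¬q is false at s4.
      At s4: □□¬q requires □¬q at every successor {s4, s6}.
        □¬q fails at s6, so □□¬q is false at s4.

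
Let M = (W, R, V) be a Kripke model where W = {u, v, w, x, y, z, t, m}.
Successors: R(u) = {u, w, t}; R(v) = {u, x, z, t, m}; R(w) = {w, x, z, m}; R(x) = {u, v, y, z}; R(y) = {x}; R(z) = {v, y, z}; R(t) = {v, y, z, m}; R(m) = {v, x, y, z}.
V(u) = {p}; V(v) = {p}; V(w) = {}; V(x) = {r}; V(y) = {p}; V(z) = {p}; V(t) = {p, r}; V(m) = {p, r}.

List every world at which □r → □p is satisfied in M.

u, v, w, x, z, t, m

Let φ = □r → □p. Evaluate φ at each world:
  u (successors {u, w, t}): φ is true.
  v (successors {u, x, z, t, m}): φ is true.
  w (successors {w, x, z, m}): φ is true.
  x (successors {u, v, y, z}): φ is true.
  y (successors {x}): φ is false.
  z (successors {v, y, z}): φ is true.
  t (successors {v, y, z, m}): φ is true.
  m (successors {v, x, y, z}): φ is true.
For instance, at u:
  At u: □r is false, □p is false, so □r → □p is true.
    At u: □r requires r at every successor {u, w, t}.
      r fails at u, so □r is false at u.
    At u: □p requires p at every successor {u, w, t}.
      p fails at w, so □p is false at u.
Satisfying worlds: {u, v, w, x, z, t, m}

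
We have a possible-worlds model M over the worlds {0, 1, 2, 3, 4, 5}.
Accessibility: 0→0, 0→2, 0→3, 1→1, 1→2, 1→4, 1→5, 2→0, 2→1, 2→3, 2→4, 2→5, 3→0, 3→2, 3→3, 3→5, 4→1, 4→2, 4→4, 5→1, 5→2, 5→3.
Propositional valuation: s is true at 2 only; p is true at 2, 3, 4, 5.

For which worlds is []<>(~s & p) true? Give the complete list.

0, 1, 2, 3, 4, 5

Recall that []ψ holds at a world iff ψ holds at every accessible world, and <>ψ holds iff ψ holds at some accessible world.
Let φ = []<>(~s & p). Evaluate φ at each world:
  0 (successors {0, 2, 3}): φ is true.
  1 (successors {1, 2, 4, 5}): φ is true.
  2 (successors {0, 1, 3, 4, 5}): φ is true.
  3 (successors {0, 2, 3, 5}): φ is true.
  4 (successors {1, 2, 4}): φ is true.
  5 (successors {1, 2, 3}): φ is true.
For instance, at 2:
  At 2: []<>(~s & p) requires <>(~s & p) at every successor {0, 1, 3, 4, 5}.
    At 0: <>(~s & p) is true.
    At 1: <>(~s & p) is true.
    At 3: <>(~s & p) is true.
    At 4: <>(~s & p) is true.
    At 5: <>(~s & p) is true.
  So []<>(~s & p) is true at 2.
Satisfying worlds: {0, 1, 2, 3, 4, 5}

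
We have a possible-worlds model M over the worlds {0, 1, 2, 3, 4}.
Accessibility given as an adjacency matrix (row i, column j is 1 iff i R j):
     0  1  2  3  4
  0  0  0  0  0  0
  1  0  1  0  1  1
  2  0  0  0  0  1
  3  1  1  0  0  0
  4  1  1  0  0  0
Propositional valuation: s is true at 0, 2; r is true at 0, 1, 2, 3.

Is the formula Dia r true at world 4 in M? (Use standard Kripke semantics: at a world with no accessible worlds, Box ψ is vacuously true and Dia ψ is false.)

Yes

At 4: Dia r requires r at some successor in {0, 1}.
  r holds at 0, so Dia r is true at 4.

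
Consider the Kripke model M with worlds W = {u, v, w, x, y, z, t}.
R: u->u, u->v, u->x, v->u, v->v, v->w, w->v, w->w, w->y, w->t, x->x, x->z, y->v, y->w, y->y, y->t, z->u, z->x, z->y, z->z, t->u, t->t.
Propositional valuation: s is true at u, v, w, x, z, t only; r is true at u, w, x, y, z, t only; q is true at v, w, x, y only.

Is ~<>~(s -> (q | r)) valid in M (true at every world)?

Recall that <>ψ holds at a world iff ψ holds at some accessible world.
Let φ = ~<>~(s -> (q | r)). Evaluate φ at each world:
  u (successors {u, v, x}): φ is true.
  v (successors {u, v, w}): φ is true.
  w (successors {v, w, y, t}): φ is true.
  x (successors {x, z}): φ is true.
  y (successors {v, w, y, t}): φ is true.
  z (successors {u, x, y, z}): φ is true.
  t (successors {u, t}): φ is true.
For instance, at z:
  At z: <>~(s -> (q | r)) is false, so ~<>~(s -> (q | r)) is true.
    At z: <>~(s -> (q | r)) requires ~(s -> (q | r)) at some successor in {u, x, y, z}.
      At u: ~(s -> (q | r)) is false.
      At x: ~(s -> (q | r)) is false.
      At y: ~(s -> (q | r)) is false.
      At z: ~(s -> (q | r)) is false.
    So <>~(s -> (q | r)) is false at z.

Yes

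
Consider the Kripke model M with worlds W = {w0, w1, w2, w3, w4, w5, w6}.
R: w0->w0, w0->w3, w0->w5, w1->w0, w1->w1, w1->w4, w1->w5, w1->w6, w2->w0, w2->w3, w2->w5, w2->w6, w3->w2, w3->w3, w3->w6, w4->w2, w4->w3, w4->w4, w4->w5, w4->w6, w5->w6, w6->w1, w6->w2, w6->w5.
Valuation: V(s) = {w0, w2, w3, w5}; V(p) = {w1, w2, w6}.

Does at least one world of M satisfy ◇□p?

Yes

Let φ = ◇□p. Evaluate φ at each world:
  w0 (successors {w0, w3, w5}): φ is true.
  w1 (successors {w0, w1, w4, w5, w6}): φ is true.
  w2 (successors {w0, w3, w5, w6}): φ is true.
  w3 (successors {w2, w3, w6}): φ is false.
  w4 (successors {w2, w3, w4, w5, w6}): φ is true.
  w5 (successors {w6}): φ is false.
  w6 (successors {w1, w2, w5}): φ is true.
Detail at w0 (witness):
  At w0: ◇□p requires □p at some successor in {w0, w3, w5}.
    □p holds at w5, so ◇□p is true at w0.
      At w5: □p requires p at every successor {w6}.
        At w6: p is true.
      So □p is true at w5.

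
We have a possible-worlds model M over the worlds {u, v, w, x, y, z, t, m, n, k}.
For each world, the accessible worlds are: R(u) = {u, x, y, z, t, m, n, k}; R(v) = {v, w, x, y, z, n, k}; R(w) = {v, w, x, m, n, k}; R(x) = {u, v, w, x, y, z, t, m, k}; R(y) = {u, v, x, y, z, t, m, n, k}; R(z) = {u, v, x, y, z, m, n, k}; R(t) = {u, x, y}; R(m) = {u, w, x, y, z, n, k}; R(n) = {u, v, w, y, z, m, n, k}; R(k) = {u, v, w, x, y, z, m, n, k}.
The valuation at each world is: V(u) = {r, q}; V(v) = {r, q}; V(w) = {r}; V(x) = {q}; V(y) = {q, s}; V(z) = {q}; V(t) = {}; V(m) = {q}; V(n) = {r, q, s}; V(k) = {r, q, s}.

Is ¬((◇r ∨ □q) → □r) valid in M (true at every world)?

Let φ = ¬((◇r ∨ □q) → □r). Evaluate φ at each world:
  u (successors {u, x, y, z, t, m, n, k}): φ is true.
  v (successors {v, w, x, y, z, n, k}): φ is true.
  w (successors {v, w, x, m, n, k}): φ is true.
  x (successors {u, v, w, x, y, z, t, m, k}): φ is true.
  y (successors {u, v, x, y, z, t, m, n, k}): φ is true.
  z (successors {u, v, x, y, z, m, n, k}): φ is true.
  t (successors {u, x, y}): φ is true.
  m (successors {u, w, x, y, z, n, k}): φ is true.
  n (successors {u, v, w, y, z, m, n, k}): φ is true.
  k (successors {u, v, w, x, y, z, m, n, k}): φ is true.
For instance, at x:
  At x: (◇r ∨ □q) → □r is false, so ¬((◇r ∨ □q) → □r) is true.
    At x: ◇r ∨ □q is true, □r is false, so (◇r ∨ □q) → □r is false.
      At x: ◇r is true, □q is false, so ◇r ∨ □q is true.
      At x: □r requires r at every successor {u, v, w, x, y, z, t, m, k}.
        r fails at x, so □r is false at x.

Yes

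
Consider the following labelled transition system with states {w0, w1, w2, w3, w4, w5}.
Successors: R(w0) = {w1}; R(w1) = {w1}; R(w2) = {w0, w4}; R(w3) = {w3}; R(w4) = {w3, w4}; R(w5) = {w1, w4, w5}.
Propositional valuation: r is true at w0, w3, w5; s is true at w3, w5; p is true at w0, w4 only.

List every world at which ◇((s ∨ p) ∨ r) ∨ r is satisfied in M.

w0, w2, w3, w4, w5

Recall that ◇ψ holds at a world iff ψ holds at some accessible world.
Let φ = ◇((s ∨ p) ∨ r) ∨ r. Evaluate φ at each world:
  w0 (successors {w1}): φ is true.
  w1 (successors {w1}): φ is false.
  w2 (successors {w0, w4}): φ is true.
  w3 (successors {w3}): φ is true.
  w4 (successors {w3, w4}): φ is true.
  w5 (successors {w1, w4, w5}): φ is true.
For instance, at w5:
  At w5: ◇((s ∨ p) ∨ r) is true, r is true, so ◇((s ∨ p) ∨ r) ∨ r is true.
    At w5: ◇((s ∨ p) ∨ r) requires (s ∨ p) ∨ r at some successor in {w1, w4, w5}.
      (s ∨ p) ∨ r holds at w4, so ◇((s ∨ p) ∨ r) is true at w5.
Satisfying worlds: {w0, w2, w3, w4, w5}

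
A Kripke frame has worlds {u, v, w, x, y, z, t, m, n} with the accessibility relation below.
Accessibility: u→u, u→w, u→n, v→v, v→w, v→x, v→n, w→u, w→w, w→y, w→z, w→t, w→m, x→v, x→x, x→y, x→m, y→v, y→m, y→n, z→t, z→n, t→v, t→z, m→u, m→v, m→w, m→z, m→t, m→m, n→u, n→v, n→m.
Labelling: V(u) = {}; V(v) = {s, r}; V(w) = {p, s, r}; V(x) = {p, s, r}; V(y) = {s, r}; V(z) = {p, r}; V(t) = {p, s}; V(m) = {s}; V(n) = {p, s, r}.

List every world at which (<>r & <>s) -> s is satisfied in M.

v, w, x, y, t, m, n

Recall that <>ψ holds at a world iff ψ holds at some accessible world.
Let φ = (<>r & <>s) -> s. Evaluate φ at each world:
  u (successors {u, w, n}): φ is false.
  v (successors {v, w, x, n}): φ is true.
  w (successors {u, w, y, z, t, m}): φ is true.
  x (successors {v, x, y, m}): φ is true.
  y (successors {v, m, n}): φ is true.
  z (successors {t, n}): φ is false.
  t (successors {v, z}): φ is true.
  m (successors {u, v, w, z, t, m}): φ is true.
  n (successors {u, v, m}): φ is true.
For instance, at m:
  At m: <>r & <>s is true, s is true, so (<>r & <>s) -> s is true.
    At m: <>r is true, <>s is true, so <>r & <>s is true.
      At m: <>r requires r at some successor in {u, v, w, z, t, m}.
        r holds at v, so <>r is true at m.
      At m: <>s requires s at some successor in {u, v, w, z, t, m}.
        s holds at v, so <>s is true at m.
Satisfying worlds: {v, w, x, y, t, m, n}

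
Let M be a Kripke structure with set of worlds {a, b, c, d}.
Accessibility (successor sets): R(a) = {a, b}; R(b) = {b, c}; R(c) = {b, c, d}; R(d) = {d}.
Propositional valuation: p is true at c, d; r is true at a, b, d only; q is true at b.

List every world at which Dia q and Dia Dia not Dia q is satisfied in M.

b, c

Recall that Dia ψ holds at a world iff ψ holds at some accessible world.
Let φ = Dia q and Dia Dia not Dia q. Evaluate φ at each world:
  a (successors {a, b}): φ is false.
  b (successors {b, c}): φ is true.
  c (successors {b, c, d}): φ is true.
  d (successors {d}): φ is false.
For instance, at b:
  At b: Dia q is true, Dia Dia not Dia q is true, so Dia q and Dia Dia not Dia q is true.
    At b: Dia q requires q at some successor in {b, c}.
      q holds at b, so Dia q is true at b.
    At b: Dia Dia not Dia q requires Dia not Dia q at some successor in {b, c}.
      Dia not Dia q holds at c, so Dia Dia not Dia q is true at b.
Satisfying worlds: {b, c}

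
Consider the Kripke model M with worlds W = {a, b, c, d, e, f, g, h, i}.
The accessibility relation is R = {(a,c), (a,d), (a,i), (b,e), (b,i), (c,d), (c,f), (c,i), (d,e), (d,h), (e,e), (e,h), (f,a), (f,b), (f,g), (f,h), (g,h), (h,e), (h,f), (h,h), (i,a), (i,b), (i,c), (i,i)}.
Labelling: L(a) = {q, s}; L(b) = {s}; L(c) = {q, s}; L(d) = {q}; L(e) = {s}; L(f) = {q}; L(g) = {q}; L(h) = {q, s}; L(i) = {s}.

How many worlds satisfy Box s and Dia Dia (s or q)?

Let φ = Box s and Dia Dia (s or q). Evaluate φ at each world:
  a (successors {c, d, i}): φ is false.
  b (successors {e, i}): φ is true.
  c (successors {d, f, i}): φ is false.
  d (successors {e, h}): φ is true.
  e (successors {e, h}): φ is true.
  f (successors {a, b, g, h}): φ is false.
  g (successors {h}): φ is true.
  h (successors {e, f, h}): φ is false.
  i (successors {a, b, c, i}): φ is true.
For instance, at c:
  At c: Box s is false, Dia Dia (s or q) is true, so Box s and Dia Dia (s or q) is false.
    At c: Box s requires s at every successor {d, f, i}.
      s fails at d, so Box s is false at c.
    At c: Dia Dia (s or q) requires Dia (s or q) at some successor in {d, f, i}.
      Dia (s or q) holds at d, so Dia Dia (s or q) is true at c.
Satisfying worlds: {b, d, e, g, i}

5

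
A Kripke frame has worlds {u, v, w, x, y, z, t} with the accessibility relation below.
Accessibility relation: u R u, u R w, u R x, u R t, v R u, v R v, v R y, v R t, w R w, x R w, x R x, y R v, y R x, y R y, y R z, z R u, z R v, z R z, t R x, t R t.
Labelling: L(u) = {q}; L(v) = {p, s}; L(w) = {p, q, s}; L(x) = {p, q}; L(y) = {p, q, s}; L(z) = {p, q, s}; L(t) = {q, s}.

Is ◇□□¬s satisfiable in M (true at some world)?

Let φ = ◇□□¬s. Evaluate φ at each world:
  u (successors {u, w, x, t}): φ is false.
  v (successors {u, v, y, t}): φ is false.
  w (successors {w}): φ is false.
  x (successors {w, x}): φ is false.
  y (successors {v, x, y, z}): φ is false.
  z (successors {u, v, z}): φ is false.
  t (successors {x, t}): φ is false.
For instance, at u:
  At u: ◇□□¬s requires □□¬s at some successor in {u, w, x, t}.
    At u: □□¬s is false.
    At w: □□¬s is false.
    At x: □□¬s is false.
    At t: □□¬s is false.
  So ◇□□¬s is false at u.

No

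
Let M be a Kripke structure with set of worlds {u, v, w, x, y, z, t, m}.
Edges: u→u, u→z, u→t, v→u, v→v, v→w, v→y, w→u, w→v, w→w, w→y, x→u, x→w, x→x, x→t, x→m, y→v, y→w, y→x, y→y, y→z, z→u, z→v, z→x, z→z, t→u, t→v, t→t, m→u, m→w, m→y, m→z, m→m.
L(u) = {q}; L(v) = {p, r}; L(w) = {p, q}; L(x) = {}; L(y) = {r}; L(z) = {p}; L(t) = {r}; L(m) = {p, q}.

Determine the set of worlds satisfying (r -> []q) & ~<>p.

Recall that []ψ holds at a world iff ψ holds at every accessible world, and <>ψ holds iff ψ holds at some accessible world.
Let φ = (r -> []q) & ~<>p. Evaluate φ at each world:
  u (successors {u, z, t}): φ is false.
  v (successors {u, v, w, y}): φ is false.
  w (successors {u, v, w, y}): φ is false.
  x (successors {u, w, x, t, m}): φ is false.
  y (successors {v, w, x, y, z}): φ is false.
  z (successors {u, v, x, z}): φ is false.
  t (successors {u, v, t}): φ is false.
  m (successors {u, w, y, z, m}): φ is false.
For instance, at t:
  At t: r -> []q is false, ~<>p is false, so (r -> []q) & ~<>p is false.
    At t: r is true, []q is false, so r -> []q is false.
      At t: []q requires q at every successor {u, v, t}.
        q fails at v, so []q is false at t.
    At t: <>p is true, so ~<>p is false.
      At t: <>p requires p at some successor in {u, v, t}.
        p holds at v, so <>p is true at t.
Satisfying worlds: none.

none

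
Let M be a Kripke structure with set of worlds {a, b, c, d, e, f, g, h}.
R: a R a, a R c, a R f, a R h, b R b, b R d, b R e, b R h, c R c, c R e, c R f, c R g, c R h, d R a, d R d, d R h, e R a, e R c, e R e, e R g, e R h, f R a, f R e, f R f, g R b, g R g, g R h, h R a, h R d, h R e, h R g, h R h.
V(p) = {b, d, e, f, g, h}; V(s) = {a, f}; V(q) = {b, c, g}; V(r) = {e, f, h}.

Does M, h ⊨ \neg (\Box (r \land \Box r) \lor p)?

At h: \Box (r \land \Box r) \lor p is true, so \neg (\Box (r \land \Box r) \lor p) is false.
  At h: \Box (r \land \Box r) is false, p is true, so \Box (r \land \Box r) \lor p is true.
    At h: \Box (r \land \Box r) requires r \land \Box r at every successor {a, d, e, g, h}.
      r \land \Box r fails at a, so \Box (r \land \Box r) is false at h.

No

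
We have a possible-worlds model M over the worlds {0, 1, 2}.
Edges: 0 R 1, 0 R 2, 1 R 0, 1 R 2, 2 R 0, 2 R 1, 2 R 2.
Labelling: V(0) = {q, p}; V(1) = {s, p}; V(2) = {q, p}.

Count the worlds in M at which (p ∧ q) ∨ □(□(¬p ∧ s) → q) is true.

3

Let φ = (p ∧ q) ∨ □(□(¬p ∧ s) → q). Evaluate φ at each world:
  0 (successors {1, 2}): φ is true.
  1 (successors {0, 2}): φ is true.
  2 (successors {0, 1, 2}): φ is true.
For instance, at 1:
  At 1: p ∧ q is false, □(□(¬p ∧ s) → q) is true, so (p ∧ q) ∨ □(□(¬p ∧ s) → q) is true.
    At 1: □(□(¬p ∧ s) → q) requires □(¬p ∧ s) → q at every successor {0, 2}.
      At 0: □(¬p ∧ s) → q is true.
      At 2: □(¬p ∧ s) → q is true.
    So □(□(¬p ∧ s) → q) is true at 1.
Satisfying worlds: {0, 1, 2}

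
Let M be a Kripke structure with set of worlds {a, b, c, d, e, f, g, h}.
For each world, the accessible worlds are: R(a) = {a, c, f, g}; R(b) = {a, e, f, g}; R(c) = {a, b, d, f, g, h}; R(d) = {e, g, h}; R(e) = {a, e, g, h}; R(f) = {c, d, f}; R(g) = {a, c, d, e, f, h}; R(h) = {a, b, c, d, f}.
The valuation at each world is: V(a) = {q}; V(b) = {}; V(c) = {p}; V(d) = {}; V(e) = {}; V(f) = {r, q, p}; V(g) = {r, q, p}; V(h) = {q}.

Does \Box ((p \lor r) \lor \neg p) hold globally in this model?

Let φ = \Box ((p \lor r) \lor \neg p). Evaluate φ at each world:
  a (successors {a, c, f, g}): φ is true.
  b (successors {a, e, f, g}): φ is true.
  c (successors {a, b, d, f, g, h}): φ is true.
  d (successors {e, g, h}): φ is true.
  e (successors {a, e, g, h}): φ is true.
  f (successors {c, d, f}): φ is true.
  g (successors {a, c, d, e, f, h}): φ is true.
  h (successors {a, b, c, d, f}): φ is true.
For instance, at b:
  At b: \Box ((p \lor r) \lor \neg p) requires (p \lor r) \lor \neg p at every successor {a, e, f, g}.
    At a: (p \lor r) \lor \neg p is true.
    At e: (p \lor r) \lor \neg p is true.
    At f: (p \lor r) \lor \neg p is true.
    At g: (p \lor r) \lor \neg p is true.
  So \Box ((p \lor r) \lor \neg p) is true at b.

Yes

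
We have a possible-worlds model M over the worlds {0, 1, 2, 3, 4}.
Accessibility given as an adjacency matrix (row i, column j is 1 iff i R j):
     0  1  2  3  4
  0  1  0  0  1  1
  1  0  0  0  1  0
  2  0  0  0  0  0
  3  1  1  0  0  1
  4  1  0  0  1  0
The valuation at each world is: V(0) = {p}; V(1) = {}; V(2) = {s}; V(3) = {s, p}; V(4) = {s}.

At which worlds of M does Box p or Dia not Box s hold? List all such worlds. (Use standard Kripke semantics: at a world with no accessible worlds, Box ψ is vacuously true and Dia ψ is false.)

Recall that Box ψ holds at a world iff ψ holds at every accessible world, and Dia ψ holds iff ψ holds at some accessible world.
Let φ = Box p or Dia not Box s. Evaluate φ at each world:
  0 (successors {0, 3, 4}): φ is true.
  1 (successors {3}): φ is true.
  2 (successors ∅): φ is true.
  3 (successors {0, 1, 4}): φ is true.
  4 (successors {0, 3}): φ is true.
For instance, at 1:
  At 1: Box p is true, Dia not Box s is true, so Box p or Dia not Box s is true.
    At 1: Box p requires p at every successor {3}.
      At 3: p is true.
    So Box p is true at 1.
    At 1: Dia not Box s requires not Box s at some successor in {3}.
      not Box s holds at 3, so Dia not Box s is true at 1.
Satisfying worlds: {0, 1, 2, 3, 4}

0, 1, 2, 3, 4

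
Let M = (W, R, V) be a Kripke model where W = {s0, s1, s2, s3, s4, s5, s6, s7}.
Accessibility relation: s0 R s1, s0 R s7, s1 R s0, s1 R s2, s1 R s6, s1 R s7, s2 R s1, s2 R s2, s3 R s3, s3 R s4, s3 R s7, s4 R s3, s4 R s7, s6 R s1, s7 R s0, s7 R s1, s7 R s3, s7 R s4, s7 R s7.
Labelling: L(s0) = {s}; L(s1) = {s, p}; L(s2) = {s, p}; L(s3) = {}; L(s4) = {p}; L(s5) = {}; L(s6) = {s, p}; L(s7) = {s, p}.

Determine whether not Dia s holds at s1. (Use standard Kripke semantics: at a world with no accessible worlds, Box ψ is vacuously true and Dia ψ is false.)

At s1: Dia s is true, so not Dia s is false.
  At s1: Dia s requires s at some successor in {s0, s2, s6, s7}.
    s holds at s0, so Dia s is true at s1.

No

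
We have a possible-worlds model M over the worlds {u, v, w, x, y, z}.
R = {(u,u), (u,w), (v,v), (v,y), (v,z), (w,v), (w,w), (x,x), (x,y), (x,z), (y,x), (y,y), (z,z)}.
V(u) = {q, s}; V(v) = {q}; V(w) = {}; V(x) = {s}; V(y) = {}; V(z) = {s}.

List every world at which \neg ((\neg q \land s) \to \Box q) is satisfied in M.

x, z

Let φ = \neg ((\neg q \land s) \to \Box q). Evaluate φ at each world:
  u (successors {u, w}): φ is false.
  v (successors {v, y, z}): φ is false.
  w (successors {v, w}): φ is false.
  x (successors {x, y, z}): φ is true.
  y (successors {x, y}): φ is false.
  z (successors {z}): φ is true.
For instance, at w:
  At w: (\neg q \land s) \to \Box q is true, so \neg ((\neg q \land s) \to \Box q) is false.
    At w: \neg q \land s is false, \Box q is false, so (\neg q \land s) \to \Box q is true.
      At w: \Box q requires q at every successor {v, w}.
        q fails at w, so \Box q is false at w.
Satisfying worlds: {x, z}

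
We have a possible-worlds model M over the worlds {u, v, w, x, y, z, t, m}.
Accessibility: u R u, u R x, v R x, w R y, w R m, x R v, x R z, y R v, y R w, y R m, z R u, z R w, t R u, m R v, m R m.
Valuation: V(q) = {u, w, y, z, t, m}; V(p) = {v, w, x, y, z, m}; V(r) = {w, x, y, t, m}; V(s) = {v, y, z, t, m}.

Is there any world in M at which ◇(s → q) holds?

Yes

Recall that ◇ψ holds at a world iff ψ holds at some accessible world.
Let φ = ◇(s → q). Evaluate φ at each world:
  u (successors {u, x}): φ is true.
  v (successors {x}): φ is true.
  w (successors {y, m}): φ is true.
  x (successors {v, z}): φ is true.
  y (successors {v, w, m}): φ is true.
  z (successors {u, w}): φ is true.
  t (successors {u}): φ is true.
  m (successors {v, m}): φ is true.
Detail at u (witness):
  At u: ◇(s → q) requires s → q at some successor in {u, x}.
    s → q holds at u, so ◇(s → q) is true at u.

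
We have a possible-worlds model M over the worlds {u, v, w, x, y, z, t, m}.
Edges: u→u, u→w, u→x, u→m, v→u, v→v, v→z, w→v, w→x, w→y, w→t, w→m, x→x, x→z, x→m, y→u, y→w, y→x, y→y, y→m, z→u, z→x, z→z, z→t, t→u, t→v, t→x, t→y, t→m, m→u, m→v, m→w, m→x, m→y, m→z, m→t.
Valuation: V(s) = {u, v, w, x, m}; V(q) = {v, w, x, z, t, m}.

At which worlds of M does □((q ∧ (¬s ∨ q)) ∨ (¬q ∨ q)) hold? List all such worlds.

Let φ = □((q ∧ (¬s ∨ q)) ∨ (¬q ∨ q)). Evaluate φ at each world:
  u (successors {u, w, x, m}): φ is true.
  v (successors {u, v, z}): φ is true.
  w (successors {v, x, y, t, m}): φ is true.
  x (successors {x, z, m}): φ is true.
  y (successors {u, w, x, y, m}): φ is true.
  z (successors {u, x, z, t}): φ is true.
  t (successors {u, v, x, y, m}): φ is true.
  m (successors {u, v, w, x, y, z, t}): φ is true.
For instance, at v:
  At v: □((q ∧ (¬s ∨ q)) ∨ (¬q ∨ q)) requires (q ∧ (¬s ∨ q)) ∨ (¬q ∨ q) at every successor {u, v, z}.
    At u: (q ∧ (¬s ∨ q)) ∨ (¬q ∨ q) is true.
    At v: (q ∧ (¬s ∨ q)) ∨ (¬q ∨ q) is true.
    At z: (q ∧ (¬s ∨ q)) ∨ (¬q ∨ q) is true.
  So □((q ∧ (¬s ∨ q)) ∨ (¬q ∨ q)) is true at v.
Satisfying worlds: {u, v, w, x, y, z, t, m}

u, v, w, x, y, z, t, m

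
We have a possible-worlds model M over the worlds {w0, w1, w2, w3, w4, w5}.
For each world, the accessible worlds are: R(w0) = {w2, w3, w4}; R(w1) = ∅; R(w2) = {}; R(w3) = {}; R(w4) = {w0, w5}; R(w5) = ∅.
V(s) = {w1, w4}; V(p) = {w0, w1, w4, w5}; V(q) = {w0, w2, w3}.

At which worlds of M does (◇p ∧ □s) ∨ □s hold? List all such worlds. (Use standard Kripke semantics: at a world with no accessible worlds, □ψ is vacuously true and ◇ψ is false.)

w1, w2, w3, w5

Let φ = (◇p ∧ □s) ∨ □s. Evaluate φ at each world:
  w0 (successors {w2, w3, w4}): φ is false.
  w1 (successors ∅): φ is true.
  w2 (successors ∅): φ is true.
  w3 (successors ∅): φ is true.
  w4 (successors {w0, w5}): φ is false.
  w5 (successors ∅): φ is true.
For instance, at w0:
  At w0: ◇p ∧ □s is false, □s is false, so (◇p ∧ □s) ∨ □s is false.
    At w0: ◇p is true, □s is false, so ◇p ∧ □s is false.
      At w0: ◇p requires p at some successor in {w2, w3, w4}.
        p holds at w4, so ◇p is true at w0.
      At w0: □s requires s at every successor {w2, w3, w4}.
        s fails at w2, so □s is false at w0.
    At w0: □s requires s at every successor {w2, w3, w4}.
      s fails at w2, so □s is false at w0.
Satisfying worlds: {w1, w2, w3, w5}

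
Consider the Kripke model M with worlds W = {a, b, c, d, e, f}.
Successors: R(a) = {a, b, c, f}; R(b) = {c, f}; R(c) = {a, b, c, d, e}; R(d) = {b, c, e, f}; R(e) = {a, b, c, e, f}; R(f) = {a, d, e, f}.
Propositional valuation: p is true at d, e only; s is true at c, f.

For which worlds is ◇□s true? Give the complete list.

Let φ = ◇□s. Evaluate φ at each world:
  a (successors {a, b, c, f}): φ is true.
  b (successors {c, f}): φ is false.
  c (successors {a, b, c, d, e}): φ is true.
  d (successors {b, c, e, f}): φ is true.
  e (successors {a, b, c, e, f}): φ is true.
  f (successors {a, d, e, f}): φ is false.
For instance, at b:
  At b: ◇□s requires □s at some successor in {c, f}.
    At c: □s is false.
    At f: □s is false.
  So ◇□s is false at b.
Satisfying worlds: {a, c, d, e}

a, c, d, e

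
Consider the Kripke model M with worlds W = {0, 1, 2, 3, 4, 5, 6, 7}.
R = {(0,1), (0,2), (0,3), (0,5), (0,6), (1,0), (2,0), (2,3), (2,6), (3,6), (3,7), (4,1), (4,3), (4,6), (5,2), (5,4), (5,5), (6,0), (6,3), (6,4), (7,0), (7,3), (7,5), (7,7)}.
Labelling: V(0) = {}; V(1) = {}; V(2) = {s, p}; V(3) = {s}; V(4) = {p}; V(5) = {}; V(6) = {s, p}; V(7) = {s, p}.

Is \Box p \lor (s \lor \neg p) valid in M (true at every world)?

Recall that \Box ψ holds at a world iff ψ holds at every accessible world, and \Diamond ψ holds iff ψ holds at some accessible world.
Let φ = \Box p \lor (s \lor \neg p). Evaluate φ at each world:
  0 (successors {1, 2, 3, 5, 6}): φ is true.
  1 (successors {0}): φ is true.
  2 (successors {0, 3, 6}): φ is true.
  3 (successors {6, 7}): φ is true.
  4 (successors {1, 3, 6}): φ is false.
  5 (successors {2, 4, 5}): φ is true.
  6 (successors {0, 3, 4}): φ is true.
  7 (successors {0, 3, 5, 7}): φ is true.
Detail at 4 (counterexample):
  At 4: \Box p is false, s \lor \neg p is false, so \Box p \lor (s \lor \neg p) is false.
    At 4: \Box p requires p at every successor {1, 3, 6}.
      p fails at 1, so \Box p is false at 4.

No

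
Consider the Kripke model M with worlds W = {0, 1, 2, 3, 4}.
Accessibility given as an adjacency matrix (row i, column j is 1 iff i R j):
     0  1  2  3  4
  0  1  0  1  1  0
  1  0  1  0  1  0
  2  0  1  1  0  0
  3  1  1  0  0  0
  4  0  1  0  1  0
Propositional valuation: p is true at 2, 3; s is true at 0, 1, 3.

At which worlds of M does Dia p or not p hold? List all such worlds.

0, 1, 2, 4

Recall that Dia ψ holds at a world iff ψ holds at some accessible world.
Let φ = Dia p or not p. Evaluate φ at each world:
  0 (successors {0, 2, 3}): φ is true.
  1 (successors {1, 3}): φ is true.
  2 (successors {1, 2}): φ is true.
  3 (successors {0, 1}): φ is false.
  4 (successors {1, 3}): φ is true.
For instance, at 0:
  At 0: Dia p is true, not p is true, so Dia p or not p is true.
    At 0: Dia p requires p at some successor in {0, 2, 3}.
      p holds at 2, so Dia p is true at 0.
Satisfying worlds: {0, 1, 2, 4}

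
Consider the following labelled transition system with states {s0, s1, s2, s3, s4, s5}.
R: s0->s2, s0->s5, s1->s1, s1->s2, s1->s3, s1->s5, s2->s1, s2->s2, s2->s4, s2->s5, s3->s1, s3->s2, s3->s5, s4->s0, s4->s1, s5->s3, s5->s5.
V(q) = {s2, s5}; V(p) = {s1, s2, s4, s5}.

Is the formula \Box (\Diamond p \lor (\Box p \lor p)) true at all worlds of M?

Recall that \Box ψ holds at a world iff ψ holds at every accessible world, and \Diamond ψ holds iff ψ holds at some accessible world.
Let φ = \Box (\Diamond p \lor (\Box p \lor p)). Evaluate φ at each world:
  s0 (successors {s2, s5}): φ is true.
  s1 (successors {s1, s2, s3, s5}): φ is true.
  s2 (successors {s1, s2, s4, s5}): φ is true.
  s3 (successors {s1, s2, s5}): φ is true.
  s4 (successors {s0, s1}): φ is true.
  s5 (successors {s3, s5}): φ is true.
For instance, at s5:
  At s5: \Box (\Diamond p \lor (\Box p \lor p)) requires \Diamond p \lor (\Box p \lor p) at every successor {s3, s5}.
      At s3: \Diamond p is true, \Box p \lor p is true, so \Diamond p \lor (\Box p \lor p) is true.
      At s5: \Diamond p is true, \Box p \lor p is true, so \Diamond p \lor (\Box p \lor p) is true.
  So \Box (\Diamond p \lor (\Box p \lor p)) is true at s5.

Yes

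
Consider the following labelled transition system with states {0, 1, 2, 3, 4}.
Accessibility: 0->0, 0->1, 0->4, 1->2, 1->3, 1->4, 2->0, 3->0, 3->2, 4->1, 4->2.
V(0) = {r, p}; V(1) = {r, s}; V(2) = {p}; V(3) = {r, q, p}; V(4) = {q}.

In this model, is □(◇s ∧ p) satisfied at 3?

No

At 3: □(◇s ∧ p) requires ◇s ∧ p at every successor {0, 2}.
  ◇s ∧ p fails at 2, so □(◇s ∧ p) is false at 3.
    At 2: ◇s is false, p is true, so ◇s ∧ p is false.
      At 2: ◇s requires s at some successor in {0}.
        At 0: s is false.
      So ◇s is false at 2.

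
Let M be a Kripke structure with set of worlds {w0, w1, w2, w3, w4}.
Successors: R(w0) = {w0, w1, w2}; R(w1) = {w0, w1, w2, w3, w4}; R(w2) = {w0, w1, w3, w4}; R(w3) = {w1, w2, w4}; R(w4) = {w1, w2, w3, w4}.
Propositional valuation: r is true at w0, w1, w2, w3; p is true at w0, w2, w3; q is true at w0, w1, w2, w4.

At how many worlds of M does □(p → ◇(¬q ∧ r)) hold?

Let φ = □(p → ◇(¬q ∧ r)). Evaluate φ at each world:
  w0 (successors {w0, w1, w2}): φ is false.
  w1 (successors {w0, w1, w2, w3, w4}): φ is false.
  w2 (successors {w0, w1, w3, w4}): φ is false.
  w3 (successors {w1, w2, w4}): φ is true.
  w4 (successors {w1, w2, w3, w4}): φ is false.
For instance, at w0:
  At w0: □(p → ◇(¬q ∧ r)) requires p → ◇(¬q ∧ r) at every successor {w0, w1, w2}.
    p → ◇(¬q ∧ r) fails at w0, so □(p → ◇(¬q ∧ r)) is false at w0.
      At w0: p is true, ◇(¬q ∧ r) is false, so p → ◇(¬q ∧ r) is false.
Satisfying worlds: {w3}

1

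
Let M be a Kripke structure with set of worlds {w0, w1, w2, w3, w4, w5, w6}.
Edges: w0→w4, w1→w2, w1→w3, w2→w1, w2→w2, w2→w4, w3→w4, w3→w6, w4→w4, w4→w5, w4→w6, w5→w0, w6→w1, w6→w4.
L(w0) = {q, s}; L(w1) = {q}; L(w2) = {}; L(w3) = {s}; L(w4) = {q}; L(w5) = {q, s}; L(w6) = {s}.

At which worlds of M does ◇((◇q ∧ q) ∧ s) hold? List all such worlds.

w4, w5

Let φ = ◇((◇q ∧ q) ∧ s). Evaluate φ at each world:
  w0 (successors {w4}): φ is false.
  w1 (successors {w2, w3}): φ is false.
  w2 (successors {w1, w2, w4}): φ is false.
  w3 (successors {w4, w6}): φ is false.
  w4 (successors {w4, w5, w6}): φ is true.
  w5 (successors {w0}): φ is true.
  w6 (successors {w1, w4}): φ is false.
For instance, at w6:
  At w6: ◇((◇q ∧ q) ∧ s) requires (◇q ∧ q) ∧ s at some successor in {w1, w4}.
    At w1: (◇q ∧ q) ∧ s is false.
    At w4: (◇q ∧ q) ∧ s is false.
  So ◇((◇q ∧ q) ∧ s) is false at w6.
Satisfying worlds: {w4, w5}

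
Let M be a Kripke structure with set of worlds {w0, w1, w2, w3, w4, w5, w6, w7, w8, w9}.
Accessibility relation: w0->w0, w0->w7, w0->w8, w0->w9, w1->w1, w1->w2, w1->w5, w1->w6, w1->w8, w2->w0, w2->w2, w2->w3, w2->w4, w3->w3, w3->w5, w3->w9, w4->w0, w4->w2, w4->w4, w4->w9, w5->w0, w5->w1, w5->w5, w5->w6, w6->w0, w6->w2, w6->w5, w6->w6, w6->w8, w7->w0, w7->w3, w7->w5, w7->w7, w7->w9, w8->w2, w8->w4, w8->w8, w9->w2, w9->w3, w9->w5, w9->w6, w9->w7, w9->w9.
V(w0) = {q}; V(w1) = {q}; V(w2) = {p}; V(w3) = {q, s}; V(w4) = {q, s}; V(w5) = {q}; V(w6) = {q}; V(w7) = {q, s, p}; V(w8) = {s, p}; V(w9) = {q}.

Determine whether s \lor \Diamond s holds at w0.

Yes

Recall that \Diamond ψ holds at a world iff ψ holds at some accessible world.
At w0: s is false, \Diamond s is true, so s \lor \Diamond s is true.
  At w0: \Diamond s requires s at some successor in {w0, w7, w8, w9}.
    s holds at w7, so \Diamond s is true at w0.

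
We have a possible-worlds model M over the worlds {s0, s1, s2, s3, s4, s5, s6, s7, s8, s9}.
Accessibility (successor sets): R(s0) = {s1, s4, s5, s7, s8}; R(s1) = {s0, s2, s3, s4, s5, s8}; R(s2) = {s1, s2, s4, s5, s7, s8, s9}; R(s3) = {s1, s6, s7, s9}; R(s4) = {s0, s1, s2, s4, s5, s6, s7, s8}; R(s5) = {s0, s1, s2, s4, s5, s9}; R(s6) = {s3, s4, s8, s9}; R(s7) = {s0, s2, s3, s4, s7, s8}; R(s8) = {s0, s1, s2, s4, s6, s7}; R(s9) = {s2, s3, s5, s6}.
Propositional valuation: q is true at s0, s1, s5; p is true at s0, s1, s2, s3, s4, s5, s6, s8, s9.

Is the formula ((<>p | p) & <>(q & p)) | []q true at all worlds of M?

No

Let φ = ((<>p | p) & <>(q & p)) | []q. Evaluate φ at each world:
  s0 (successors {s1, s4, s5, s7, s8}): φ is true.
  s1 (successors {s0, s2, s3, s4, s5, s8}): φ is true.
  s2 (successors {s1, s2, s4, s5, s7, s8, s9}): φ is true.
  s3 (successors {s1, s6, s7, s9}): φ is true.
  s4 (successors {s0, s1, s2, s4, s5, s6, s7, s8}): φ is true.
  s5 (successors {s0, s1, s2, s4, s5, s9}): φ is true.
  s6 (successors {s3, s4, s8, s9}): φ is false.
  s7 (successors {s0, s2, s3, s4, s7, s8}): φ is true.
  s8 (successors {s0, s1, s2, s4, s6, s7}): φ is true.
  s9 (successors {s2, s3, s5, s6}): φ is true.
Detail at s6 (counterexample):
  At s6: (<>p | p) & <>(q & p) is false, []q is false, so ((<>p | p) & <>(q & p)) | []q is false.
    At s6: <>p | p is true, <>(q & p) is false, so (<>p | p) & <>(q & p) is false.
      At s6: <>p is true, p is true, so <>p | p is true.
      At s6: <>(q & p) requires q & p at some successor in {s3, s4, s8, s9}.
        At s3: q & p is false.
        At s4: q & p is false.
        At s8: q & p is false.
        At s9: q & p is false.
      So <>(q & p) is false at s6.
    At s6: []q requires q at every successor {s3, s4, s8, s9}.
      q fails at s3, so []q is false at s6.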